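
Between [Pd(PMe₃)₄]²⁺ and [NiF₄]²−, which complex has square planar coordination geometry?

For [Pd(PMe₃)₄]²⁺: Summing ligand charges against the +2 overall charge gives an oxidation state of +2 for palladium. Palladium is a group-10 element; Pd(II) is therefore d⁸. A 4d d⁸ ion has a large crystal-field splitting; square planar leaves the high-energy d_{x²−y²} orbital empty and maximises CFSE. → square planar.
For [NiF₄]²−: Ligand charges: each fluoride is −1. With an overall charge of −2 the nickel centre must be in the +2 oxidation state. Ni sits in group 10, so the d-electron count is 10 − 2 = 8. Fluoride is a weak-field ligand. With weak-field ligands the CFSE gain from square planar is small, so a 3d d⁸ ion takes the sterically preferred tetrahedral geometry. → tetrahedral.

[Pd(PMe₃)₄]²⁺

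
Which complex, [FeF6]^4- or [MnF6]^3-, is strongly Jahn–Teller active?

[MnF6]^3-

[FeF6]^4-: Each fluoride is −1; balancing the −4 overall charge requires Fe(II). Group 8 minus oxidation state 2 gives a d⁶ configuration. Fluoride is a weak-field ligand for a first-row metal, so the complex is high-spin. The d⁶ configuration leaves the e_g set evenly filled (or empty) — no strong Jahn–Teller driving force.
[MnF6]^3-: Each fluoride is −1; balancing the −3 overall charge requires Mn(III). Mn sits in group 7, so the d-electron count is 7 − 3 = 4. Fluoride is a weak-field ligand for a first-row metal, so the complex is high-spin. The t₂g³e_g¹ (high-spin) configuration has an unevenly filled e_g set; the Jahn–Teller theorem predicts a tetragonal distortion (typically axial elongation) to lift the degeneracy.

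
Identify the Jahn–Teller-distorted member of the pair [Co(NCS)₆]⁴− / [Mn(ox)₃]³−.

[Mn(ox)₃]³−

[Co(NCS)₆]⁴−: Ligand charges: each isothiocyanate is −1. With an overall charge of −4 the cobalt centre must be in the +2 oxidation state. Co sits in group 9, so the d-electron count is 9 − 2 = 7. Isothiocyanate is a weak-field ligand for a first-row metal, so the complex is high-spin. The d⁷ configuration leaves the e_g set evenly filled (or empty) — no strong Jahn–Teller driving force.
[Mn(ox)₃]³−: Summing ligand charges against the −3 overall charge gives an oxidation state of +3 for manganese. Mn sits in group 7, so the d-electron count is 7 − 3 = 4. Oxalate is a weak-field ligand for a first-row metal, so the complex is high-spin. The t₂g³e_g¹ (high-spin) configuration has an unevenly filled e_g set; the Jahn–Teller theorem predicts a tetragonal distortion (typically axial elongation) to lift the degeneracy.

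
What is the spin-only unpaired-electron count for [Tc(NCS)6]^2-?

Ligand charges: each isothiocyanate is −1. With an overall charge of −2 the technetium centre must be in the +4 oxidation state.
Tc sits in group 7, so the d-electron count is 7 − 4 = 3.
In an octahedral field the d³ configuration is t₂g³e_g⁰ (only one arrangement possible), giving 3 unpaired electrons.

3 unpaired electrons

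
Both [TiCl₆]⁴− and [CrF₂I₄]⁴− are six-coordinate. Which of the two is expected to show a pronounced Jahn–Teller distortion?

[CrF₂I₄]⁴−

[TiCl₆]⁴−: Each chloride is −1; balancing the −4 overall charge requires Ti(II). Ti sits in group 4, so the d-electron count is 4 − 2 = 2. The d² configuration leaves the e_g set evenly filled (or empty) — no strong Jahn–Teller driving force.
[CrF₂I₄]⁴−: Each fluoride is −1; each iodide is −1; balancing the −4 overall charge requires Cr(II). Chromium is a group-6 element; Cr(II) is therefore d⁴. Fluoride and iodide are weak-field ligands for a first-row metal, so the complex is high-spin. The t₂g³e_g¹ (high-spin) configuration has an unevenly filled e_g set; the Jahn–Teller theorem predicts a tetragonal distortion (typically axial elongation) to lift the degeneracy.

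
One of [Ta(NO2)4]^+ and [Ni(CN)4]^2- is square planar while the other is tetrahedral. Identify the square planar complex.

For [Ta(NO2)4]^+: Each nitro (N-bound nitrite) is −1; balancing the +1 overall charge requires Ta(V). Ta sits in group 5, so the d-electron count is 5 − 5 = 0. A d⁰ ion has no crystal-field stabilisation preference between square planar and tetrahedral, so four ligands adopt the sterically favoured tetrahedral geometry. → tetrahedral.
For [Ni(CN)4]^2-: Summing ligand charges against the −2 overall charge gives an oxidation state of +2 for nickel. Ni sits in group 10, so the d-electron count is 10 − 2 = 8. Cyanide is a strong-field ligand (high in the spectrochemical series). A 3d d⁸ ion with strong-field ligands gains enough CFSE to favour square planar over tetrahedral. → square planar.

[Ni(CN)4]^2-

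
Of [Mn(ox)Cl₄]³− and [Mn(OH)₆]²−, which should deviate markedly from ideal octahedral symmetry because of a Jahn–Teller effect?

[Mn(ox)Cl₄]³−: Each oxalate is −2; each chloride is −1; balancing the −3 overall charge requires Mn(III). Manganese is a group-7 element; Mn(III) is therefore d⁴. Chloride and oxalate are weak-field ligands for a first-row metal, so the complex is high-spin. The t₂g³e_g¹ (high-spin) configuration has an unevenly filled e_g set; the Jahn–Teller theorem predicts a tetragonal distortion (typically axial elongation) to lift the degeneracy.
[Mn(OH)₆]²−: Summing ligand charges against the −2 overall charge gives an oxidation state of +4 for manganese. Group 7 minus oxidation state 4 gives a d³ configuration. The d³ configuration leaves the e_g set evenly filled (or empty) — no strong Jahn–Teller driving force.

[Mn(ox)Cl₄]³−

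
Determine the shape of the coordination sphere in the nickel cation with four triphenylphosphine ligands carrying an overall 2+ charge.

Ligand charges: triphenylphosphine is neutral. With an overall charge of +2 the nickel centre must be in the +2 oxidation state.
Group 10 minus oxidation state 2 gives a d⁸ configuration.
Coordination number: 4.
Triphenylphosphine is a strong-field ligand (high in the spectrochemical series).
A 3d d⁸ ion with strong-field ligands gains enough CFSE to favour square planar over tetrahedral.

square planar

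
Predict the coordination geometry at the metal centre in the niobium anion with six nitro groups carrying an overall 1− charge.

Summing ligand charges against the −1 overall charge gives an oxidation state of +5 for niobium.
Niobium is a group-5 element; Nb(V) is therefore d⁰.
Coordination number: 6.
Six donors around a single metal centre give an octahedral coordination sphere.

octahedral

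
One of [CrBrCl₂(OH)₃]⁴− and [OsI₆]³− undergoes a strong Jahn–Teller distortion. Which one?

[CrBrCl₂(OH)₃]⁴−: Each bromide is −1; each chloride is −1; each hydroxide is −1; balancing the −4 overall charge requires Cr(II). Group 6 minus oxidation state 2 gives a d⁴ configuration. Bromide, chloride, and hydroxide are weak-field ligands for a first-row metal, so the complex is high-spin. The t₂g³e_g¹ (high-spin) configuration has an unevenly filled e_g set; the Jahn–Teller theorem predicts a tetragonal distortion (typically axial elongation) to lift the degeneracy.
[OsI₆]³−: Ligand charges: each iodide is −1. With an overall charge of −3 the osmium centre must be in the +3 oxidation state. Group 8 minus oxidation state 3 gives a d⁵ configuration. A 5d ion has a large Δₒ and is invariably low-spin. The d⁵ configuration leaves the e_g set evenly filled (or empty) — no strong Jahn–Teller driving force.

[CrBrCl₂(OH)₃]⁴−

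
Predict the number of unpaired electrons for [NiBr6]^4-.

2

Each bromide is −1; balancing the −4 overall charge requires Ni(II).
Nickel is a group-10 element; Ni(II) is therefore d⁸.
In an octahedral field the d⁸ configuration is t₂g⁶e_g² (only one arrangement possible), giving 2 unpaired electrons.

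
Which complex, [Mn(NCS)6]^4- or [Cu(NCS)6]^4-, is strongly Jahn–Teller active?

[Mn(NCS)6]^4-: Summing ligand charges against the −4 overall charge gives an oxidation state of +2 for manganese. Group 7 minus oxidation state 2 gives a d⁵ configuration. Isothiocyanate is a weak-field ligand for a first-row metal, so the complex is high-spin. The d⁵ configuration leaves the e_g set evenly filled (or empty) — no strong Jahn–Teller driving force.
[Cu(NCS)6]^4-: Each isothiocyanate is −1; balancing the −4 overall charge requires Cu(II). Group 11 minus oxidation state 2 gives a d⁹ configuration. The t₂g⁶e_g³ configuration has an unevenly filled e_g set; the Jahn–Teller theorem predicts a tetragonal distortion (typically axial elongation) to lift the degeneracy.

[Cu(NCS)6]^4-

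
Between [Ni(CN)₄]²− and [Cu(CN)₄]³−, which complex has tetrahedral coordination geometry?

[Cu(CN)₄]³−

For [Ni(CN)₄]²−: Each cyanide is −1; balancing the −2 overall charge requires Ni(II). Nickel is a group-10 element; Ni(II) is therefore d⁸. Cyanide is a strong-field ligand (high in the spectrochemical series). A 3d d⁸ ion with strong-field ligands gains enough CFSE to favour square planar over tetrahedral. → square planar.
For [Cu(CN)₄]³−: Each cyanide is −1; balancing the −3 overall charge requires Cu(I). Group 11 minus oxidation state 1 gives a d¹⁰ configuration. A d¹⁰ ion has no crystal-field stabilisation preference between square planar and tetrahedral, so four ligands adopt the sterically favoured tetrahedral geometry. → tetrahedral.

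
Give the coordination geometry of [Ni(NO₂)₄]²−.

square planar

Each nitro (N-bound nitrite) is −1; balancing the −2 overall charge requires Ni(II).
Ni sits in group 10, so the d-electron count is 10 − 2 = 8.
With 4 monodentate ligands the coordination number is 4.
Nitro (N-bound nitrite) is a strong-field ligand (high in the spectrochemical series).
A 3d d⁸ ion with strong-field ligands gains enough CFSE to favour square planar over tetrahedral.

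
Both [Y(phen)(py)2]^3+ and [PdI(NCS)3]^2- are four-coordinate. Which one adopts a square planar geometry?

[PdI(NCS)3]^2-

For [Y(phen)(py)2]^3+: Ligand charges: 1,10-phenanthroline is neutral; pyridine is neutral. With an overall charge of +3 the yttrium centre must be in the +3 oxidation state. Yttrium is a group-3 element; Y(III) is therefore d⁰. A d⁰ ion has no crystal-field stabilisation preference between square planar and tetrahedral, so four ligands adopt the sterically favoured tetrahedral geometry. → tetrahedral.
For [PdI(NCS)3]^2-: Each iodide is −1; each isothiocyanate is −1; balancing the −2 overall charge requires Pd(II). Palladium is a group-10 element; Pd(II) is therefore d⁸. A 4d d⁸ ion has a large crystal-field splitting; square planar leaves the high-energy d_{x²−y²} orbital empty and maximises CFSE. → square planar.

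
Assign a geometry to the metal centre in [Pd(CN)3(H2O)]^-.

square planar

Each cyanide is −1; water is neutral; balancing the −1 overall charge requires Pd(II).
Group 10 minus oxidation state 2 gives a d⁸ configuration.
Coordination number: 4.
A 4d d⁸ ion has a large crystal-field splitting; square planar leaves the high-energy d_{x²−y²} orbital empty and maximises CFSE.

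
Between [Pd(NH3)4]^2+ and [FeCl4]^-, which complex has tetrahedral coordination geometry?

[FeCl4]^-

For [Pd(NH3)4]^2+: Summing ligand charges against the +2 overall charge gives an oxidation state of +2 for palladium. Group 10 minus oxidation state 2 gives a d⁸ configuration. A 4d d⁸ ion has a large crystal-field splitting; square planar leaves the high-energy d_{x²−y²} orbital empty and maximises CFSE. → square planar.
For [FeCl4]^-: Ligand charges: each chloride is −1. With an overall charge of −1 the iron centre must be in the +3 oxidation state. Iron is a group-8 element; Fe(III) is therefore d⁵. A high-spin d⁵ ion has zero CFSE in either geometry, so four ligands adopt the sterically favoured tetrahedral geometry. → tetrahedral.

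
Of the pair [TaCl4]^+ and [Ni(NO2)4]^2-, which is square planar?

For [TaCl4]^+: Summing ligand charges against the +1 overall charge gives an oxidation state of +5 for tantalum. Ta sits in group 5, so the d-electron count is 5 − 5 = 0. A d⁰ ion has no crystal-field stabilisation preference between square planar and tetrahedral, so four ligands adopt the sterically favoured tetrahedral geometry. → tetrahedral.
For [Ni(NO2)4]^2-: Ligand charges: each nitro (N-bound nitrite) is −1. With an overall charge of −2 the nickel centre must be in the +2 oxidation state. Ni sits in group 10, so the d-electron count is 10 − 2 = 8. Nitro (N-bound nitrite) is a strong-field ligand (high in the spectrochemical series). A 3d d⁸ ion with strong-field ligands gains enough CFSE to favour square planar over tetrahedral. → square planar.

[Ni(NO2)4]^2-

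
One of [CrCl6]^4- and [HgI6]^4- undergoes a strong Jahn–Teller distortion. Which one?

[CrCl6]^4-: Summing ligand charges against the −4 overall charge gives an oxidation state of +2 for chromium. Chromium is a group-6 element; Cr(II) is therefore d⁴. Chloride is a weak-field ligand for a first-row metal, so the complex is high-spin. The t₂g³e_g¹ (high-spin) configuration has an unevenly filled e_g set; the Jahn–Teller theorem predicts a tetragonal distortion (typically axial elongation) to lift the degeneracy.
[HgI6]^4-: Each iodide is −1; balancing the −4 overall charge requires Hg(II). Hg sits in group 12, so the d-electron count is 12 − 2 = 10. The d¹⁰ configuration leaves the e_g set evenly filled (or empty) — no strong Jahn–Teller driving force.

[CrCl6]^4-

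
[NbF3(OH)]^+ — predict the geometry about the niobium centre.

Summing ligand charges against the +1 overall charge gives an oxidation state of +5 for niobium.
Niobium is a group-5 element; Nb(V) is therefore d⁰.
Coordination number: 4.
A d⁰ ion has no crystal-field stabilisation preference between square planar and tetrahedral, so four ligands adopt the sterically favoured tetrahedral geometry.

tetrahedral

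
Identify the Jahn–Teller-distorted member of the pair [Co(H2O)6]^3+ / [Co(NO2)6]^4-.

[Co(H2O)6]^3+: Summing ligand charges against the +3 overall charge gives an oxidation state of +3 for cobalt. Cobalt is a group-9 element; Co(III) is therefore d⁶. Co(III) has an exceptionally large octahedral splitting and is low-spin with essentially every ligand except fluoride. The d⁶ configuration leaves the e_g set evenly filled (or empty) — no strong Jahn–Teller driving force.
[Co(NO2)6]^4-: Each nitro (N-bound nitrite) is −1; balancing the −4 overall charge requires Co(II). Cobalt is a group-9 element; Co(II) is therefore d⁷. Nitro (N-bound nitrite) is a strong-field ligand (high in the spectrochemical series) for a first-row metal, so the complex is low-spin. The t₂g⁶e_g¹ (low-spin) configuration has an unevenly filled e_g set; the Jahn–Teller theorem predicts a tetragonal distortion (typically axial elongation) to lift the degeneracy.

[Co(NO2)6]^4-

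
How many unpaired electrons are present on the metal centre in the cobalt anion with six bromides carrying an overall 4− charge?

3 unpaired electrons

Summing ligand charges against the −4 overall charge gives an oxidation state of +2 for cobalt.
Group 9 minus oxidation state 2 gives a d⁷ configuration.
The spin state decides the count: Bromide is a weak-field ligand for a first-row metal, so the complex is high-spin.
An octahedral high-spin d⁷ ion is t₂g⁵e_g², giving 3 unpaired electrons.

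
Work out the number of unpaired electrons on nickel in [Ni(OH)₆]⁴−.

Each hydroxide is −1; balancing the −4 overall charge requires Ni(II).
Nickel is a group-10 element; Ni(II) is therefore d⁸.
In an octahedral field the d⁸ configuration is t₂g⁶e_g² (only one arrangement possible), giving 2 unpaired electrons.

2 unpaired electrons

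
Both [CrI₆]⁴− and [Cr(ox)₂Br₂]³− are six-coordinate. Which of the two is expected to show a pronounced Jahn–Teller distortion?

[CrI₆]⁴−

[CrI₆]⁴−: Each iodide is −1; balancing the −4 overall charge requires Cr(II). Chromium is a group-6 element; Cr(II) is therefore d⁴. Iodide is a weak-field ligand for a first-row metal, so the complex is high-spin. The t₂g³e_g¹ (high-spin) configuration has an unevenly filled e_g set; the Jahn–Teller theorem predicts a tetragonal distortion (typically axial elongation) to lift the degeneracy.
[Cr(ox)₂Br₂]³−: Summing ligand charges against the −3 overall charge gives an oxidation state of +3 for chromium. Cr sits in group 6, so the d-electron count is 6 − 3 = 3. The d³ configuration leaves the e_g set evenly filled (or empty) — no strong Jahn–Teller driving force.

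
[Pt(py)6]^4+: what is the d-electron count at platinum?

d6

Pyridine is neutral; balancing the +4 overall charge requires Pt(IV).
Platinum is a group-10 element; Pt(IV) is therefore d⁶.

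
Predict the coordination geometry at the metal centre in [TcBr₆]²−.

Ligand charges: each bromide is −1. With an overall charge of −2 the technetium centre must be in the +4 oxidation state.
Technetium is a group-7 element; Tc(IV) is therefore d³.
Coordination number: 6.
Six donors around a single metal centre give an octahedral coordination sphere.

octahedral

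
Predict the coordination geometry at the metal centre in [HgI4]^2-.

tetrahedral

Summing ligand charges against the −2 overall charge gives an oxidation state of +2 for mercury.
Group 12 minus oxidation state 2 gives a d¹⁰ configuration.
Coordination number: 4.
A d¹⁰ ion has no crystal-field stabilisation preference between square planar and tetrahedral, so four ligands adopt the sterically favoured tetrahedral geometry.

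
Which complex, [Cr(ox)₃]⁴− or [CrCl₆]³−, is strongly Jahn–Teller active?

[Cr(ox)₃]⁴−: Summing ligand charges against the −4 overall charge gives an oxidation state of +2 for chromium. Cr sits in group 6, so the d-electron count is 6 − 2 = 4. Oxalate is a weak-field ligand for a first-row metal, so the complex is high-spin. The t₂g³e_g¹ (high-spin) configuration has an unevenly filled e_g set; the Jahn–Teller theorem predicts a tetragonal distortion (typically axial elongation) to lift the degeneracy.
[CrCl₆]³−: Ligand charges: each chloride is −1. With an overall charge of −3 the chromium centre must be in the +3 oxidation state. Cr sits in group 6, so the d-electron count is 6 − 3 = 3. The d³ configuration leaves the e_g set evenly filled (or empty) — no strong Jahn–Teller driving force.

[Cr(ox)₃]⁴−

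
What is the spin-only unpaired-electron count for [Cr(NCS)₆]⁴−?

4

Summing ligand charges against the −4 overall charge gives an oxidation state of +2 for chromium.
Group 6 minus oxidation state 2 gives a d⁴ configuration.
The spin state decides the count: Isothiocyanate is a weak-field ligand for a first-row metal, so the complex is high-spin.
An octahedral high-spin d⁴ ion is t₂g³e_g¹, giving 4 unpaired electrons.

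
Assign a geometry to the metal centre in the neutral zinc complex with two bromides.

Each bromide is −1; balancing the 0 overall charge requires Zn(II).
Zn sits in group 12, so the d-electron count is 12 − 2 = 10.
Coordination number: 2.
A d¹⁰ ion with only two ligands adopts a linear arrangement (sp hybridisation; no CFSE preference).

linear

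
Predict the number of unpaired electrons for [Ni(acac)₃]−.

2

Summing ligand charges against the −1 overall charge gives an oxidation state of +2 for nickel.
Group 10 minus oxidation state 2 gives a d⁸ configuration.
Counting donor atoms: 3×acetylacetonate (bidentate) → 6 donors. Coordination number = 6.
In an octahedral field the d⁸ configuration is t₂g⁶e_g² (only one arrangement possible), giving 2 unpaired electrons.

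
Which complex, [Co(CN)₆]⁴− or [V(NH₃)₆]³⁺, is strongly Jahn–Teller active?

[Co(CN)₆]⁴−

[Co(CN)₆]⁴−: Ligand charges: each cyanide is −1. With an overall charge of −4 the cobalt centre must be in the +2 oxidation state. Co sits in group 9, so the d-electron count is 9 − 2 = 7. Cyanide is a strong-field ligand (high in the spectrochemical series) for a first-row metal, so the complex is low-spin. The t₂g⁶e_g¹ (low-spin) configuration has an unevenly filled e_g set; the Jahn–Teller theorem predicts a tetragonal distortion (typically axial elongation) to lift the degeneracy.
[V(NH₃)₆]³⁺: Ammonia is neutral; balancing the +3 overall charge requires V(III). Group 5 minus oxidation state 3 gives a d² configuration. The d² configuration leaves the e_g set evenly filled (or empty) — no strong Jahn–Teller driving force.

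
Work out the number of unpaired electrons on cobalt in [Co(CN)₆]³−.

0

Ligand charges: each cyanide is −1. With an overall charge of −3 the cobalt centre must be in the +3 oxidation state.
Group 9 minus oxidation state 3 gives a d⁶ configuration.
The spin state decides the count: Co(III) has an exceptionally large octahedral splitting and is low-spin with essentially every ligand except fluoride.
An octahedral low-spin d⁶ ion is t₂g⁶e_g⁰, giving 0 unpaired electrons.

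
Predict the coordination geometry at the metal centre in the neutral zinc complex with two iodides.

Summing ligand charges against the 0 overall charge gives an oxidation state of +2 for zinc.
Zinc is a group-12 element; Zn(II) is therefore d¹⁰.
With 2 monodentate ligands the coordination number is 2.
A d¹⁰ ion with only two ligands adopts a linear arrangement (sp hybridisation; no CFSE preference).

linear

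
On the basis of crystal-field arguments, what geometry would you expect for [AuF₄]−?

square planar

Summing ligand charges against the −1 overall charge gives an oxidation state of +3 for gold.
Gold is a group-11 element; Au(III) is therefore d⁸.
With 4 monodentate ligands the coordination number is 4.
A 5d d⁸ ion has a large crystal-field splitting; square planar leaves the high-energy d_{x²−y²} orbital empty and maximises CFSE.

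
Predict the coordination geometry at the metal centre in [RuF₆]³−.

Ligand charges: each fluoride is −1. With an overall charge of −3 the ruthenium centre must be in the +3 oxidation state.
Ruthenium is a group-8 element; Ru(III) is therefore d⁵.
Coordination number: 6.
Six donors around a single metal centre give an octahedral coordination sphere.

octahedral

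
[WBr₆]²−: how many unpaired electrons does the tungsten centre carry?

Ligand charges: each bromide is −1. With an overall charge of −2 the tungsten centre must be in the +4 oxidation state.
W sits in group 6, so the d-electron count is 6 − 4 = 2.
In an octahedral field the d² configuration is t₂g²e_g⁰ (only one arrangement possible), giving 2 unpaired electrons.

2 unpaired electrons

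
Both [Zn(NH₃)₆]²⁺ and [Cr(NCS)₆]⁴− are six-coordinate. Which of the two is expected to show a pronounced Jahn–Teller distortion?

[Cr(NCS)₆]⁴−

[Zn(NH₃)₆]²⁺: Ligand charges: ammonia is neutral. With an overall charge of +2 the zinc centre must be in the +2 oxidation state. Group 12 minus oxidation state 2 gives a d¹⁰ configuration. The d¹⁰ configuration leaves the e_g set evenly filled (or empty) — no strong Jahn–Teller driving force.
[Cr(NCS)₆]⁴−: Summing ligand charges against the −4 overall charge gives an oxidation state of +2 for chromium. Cr sits in group 6, so the d-electron count is 6 − 2 = 4. Isothiocyanate is a weak-field ligand for a first-row metal, so the complex is high-spin. The t₂g³e_g¹ (high-spin) configuration has an unevenly filled e_g set; the Jahn–Teller theorem predicts a tetragonal distortion (typically axial elongation) to lift the degeneracy.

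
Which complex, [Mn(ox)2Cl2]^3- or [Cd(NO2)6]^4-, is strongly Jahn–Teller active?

[Mn(ox)2Cl2]^3-: Each oxalate is −2; each chloride is −1; balancing the −3 overall charge requires Mn(III). Mn sits in group 7, so the d-electron count is 7 − 3 = 4. Chloride and oxalate are weak-field ligands for a first-row metal, so the complex is high-spin. The t₂g³e_g¹ (high-spin) configuration has an unevenly filled e_g set; the Jahn–Teller theorem predicts a tetragonal distortion (typically axial elongation) to lift the degeneracy.
[Cd(NO2)6]^4-: Summing ligand charges against the −4 overall charge gives an oxidation state of +2 for cadmium. Group 12 minus oxidation state 2 gives a d¹⁰ configuration. The d¹⁰ configuration leaves the e_g set evenly filled (or empty) — no strong Jahn–Teller driving force.

[Mn(ox)2Cl2]^3-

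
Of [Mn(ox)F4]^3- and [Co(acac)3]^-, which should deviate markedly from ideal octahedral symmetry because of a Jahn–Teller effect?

[Mn(ox)F4]^3-: Each oxalate is −2; each fluoride is −1; balancing the −3 overall charge requires Mn(III). Mn sits in group 7, so the d-electron count is 7 − 3 = 4. Fluoride and oxalate are weak-field ligands for a first-row metal, so the complex is high-spin. The t₂g³e_g¹ (high-spin) configuration has an unevenly filled e_g set; the Jahn–Teller theorem predicts a tetragonal distortion (typically axial elongation) to lift the degeneracy.
[Co(acac)3]^-: Summing ligand charges against the −1 overall charge gives an oxidation state of +2 for cobalt. Group 9 minus oxidation state 2 gives a d⁷ configuration. Acetylacetonate is a weak-field ligand for a first-row metal, so the complex is high-spin. The d⁷ configuration leaves the e_g set evenly filled (or empty) — no strong Jahn–Teller driving force.

[Mn(ox)F4]^3-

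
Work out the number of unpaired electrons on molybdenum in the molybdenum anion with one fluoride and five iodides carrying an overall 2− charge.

Each fluoride is −1; each iodide is −1; balancing the −2 overall charge requires Mo(IV).
Molybdenum is a group-6 element; Mo(IV) is therefore d².
In an octahedral field the d² configuration is t₂g²e_g⁰ (only one arrangement possible), giving 2 unpaired electrons.

2 unpaired electrons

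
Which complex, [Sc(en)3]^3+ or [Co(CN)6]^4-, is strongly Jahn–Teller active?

[Co(CN)6]^4-

[Sc(en)3]^3+: Summing ligand charges against the +3 overall charge gives an oxidation state of +3 for scandium. Sc sits in group 3, so the d-electron count is 3 − 3 = 0. The d⁰ configuration leaves the e_g set evenly filled (or empty) — no strong Jahn–Teller driving force.
[Co(CN)6]^4-: Summing ligand charges against the −4 overall charge gives an oxidation state of +2 for cobalt. Cobalt is a group-9 element; Co(II) is therefore d⁷. Cyanide is a strong-field ligand (high in the spectrochemical series) for a first-row metal, so the complex is low-spin. The t₂g⁶e_g¹ (low-spin) configuration has an unevenly filled e_g set; the Jahn–Teller theorem predicts a tetragonal distortion (typically axial elongation) to lift the degeneracy.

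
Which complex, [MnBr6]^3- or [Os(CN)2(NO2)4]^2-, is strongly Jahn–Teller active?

[MnBr6]^3-

[MnBr6]^3-: Summing ligand charges against the −3 overall charge gives an oxidation state of +3 for manganese. Mn sits in group 7, so the d-electron count is 7 − 3 = 4. Bromide is a weak-field ligand for a first-row metal, so the complex is high-spin. The t₂g³e_g¹ (high-spin) configuration has an unevenly filled e_g set; the Jahn–Teller theorem predicts a tetragonal distortion (typically axial elongation) to lift the degeneracy.
[Os(CN)2(NO2)4]^2-: Ligand charges: each cyanide is −1; each nitro (N-bound nitrite) is −1. With an overall charge of −2 the osmium centre must be in the +4 oxidation state. Osmium is a group-8 element; Os(IV) is therefore d⁴. A 5d ion has a large Δₒ and is invariably low-spin. The d⁴ configuration leaves the e_g set evenly filled (or empty) — no strong Jahn–Teller driving force.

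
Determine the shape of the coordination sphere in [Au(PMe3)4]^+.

Ligand charges: trimethylphosphine is neutral. With an overall charge of +1 the gold centre must be in the +1 oxidation state.
Gold is a group-11 element; Au(I) is therefore d¹⁰.
Coordination number: 4.
A d¹⁰ ion has no crystal-field stabilisation preference between square planar and tetrahedral, so four ligands adopt the sterically favoured tetrahedral geometry.

tetrahedral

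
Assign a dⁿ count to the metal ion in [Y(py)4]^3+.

d0

Pyridine is neutral; balancing the +3 overall charge requires Y(III).
Yttrium is a group-3 element; Y(III) is therefore d⁰.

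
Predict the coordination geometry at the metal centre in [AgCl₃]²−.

Each chloride is −1; balancing the −2 overall charge requires Ag(I).
Ag sits in group 11, so the d-electron count is 11 − 1 = 10.
Coordination number: 3.
Three ligands around a d¹⁰ centre minimise repulsion in a trigonal-planar arrangement.

trigonal planar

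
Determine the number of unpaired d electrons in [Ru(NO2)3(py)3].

1

Ligand charges: each nitro (N-bound nitrite) is −1; pyridine is neutral. With an overall charge of 0 the ruthenium centre must be in the +3 oxidation state.
Ru sits in group 8, so the d-electron count is 8 − 3 = 5.
The spin state decides the count: a 4d ion has a large Δₒ and is invariably low-spin.
An octahedral low-spin d⁵ ion is t₂g⁵e_g⁰, giving 1 unpaired electron.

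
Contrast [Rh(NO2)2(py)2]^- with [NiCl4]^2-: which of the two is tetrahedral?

[NiCl4]^2-

For [Rh(NO2)2(py)2]^-: Summing ligand charges against the −1 overall charge gives an oxidation state of +1 for rhodium. Rhodium is a group-9 element; Rh(I) is therefore d⁸. A 4d d⁸ ion has a large crystal-field splitting; square planar leaves the high-energy d_{x²−y²} orbital empty and maximises CFSE. → square planar.
For [NiCl4]^2-: Summing ligand charges against the −2 overall charge gives an oxidation state of +2 for nickel. Nickel is a group-10 element; Ni(II) is therefore d⁸. Chloride is a weak-field ligand. With weak-field ligands the CFSE gain from square planar is small, so a 3d d⁸ ion takes the sterically preferred tetrahedral geometry. → tetrahedral.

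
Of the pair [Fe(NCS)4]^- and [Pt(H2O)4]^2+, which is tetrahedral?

For [Fe(NCS)4]^-: Each isothiocyanate is −1; balancing the −1 overall charge requires Fe(III). Fe sits in group 8, so the d-electron count is 8 − 3 = 5. A high-spin d⁵ ion has zero CFSE in either geometry, so four ligands adopt the sterically favoured tetrahedral geometry. → tetrahedral.
For [Pt(H2O)4]^2+: Summing ligand charges against the +2 overall charge gives an oxidation state of +2 for platinum. Pt sits in group 10, so the d-electron count is 10 − 2 = 8. A 5d d⁸ ion has a large crystal-field splitting; square planar leaves the high-energy d_{x²−y²} orbital empty and maximises CFSE. → square planar.

[Fe(NCS)4]^-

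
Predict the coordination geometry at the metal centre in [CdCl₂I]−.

Summing ligand charges against the −1 overall charge gives an oxidation state of +2 for cadmium.
Group 12 minus oxidation state 2 gives a d¹⁰ configuration.
Coordination number: 3.
Three ligands around a d¹⁰ centre minimise repulsion in a trigonal-planar arrangement.

trigonal planar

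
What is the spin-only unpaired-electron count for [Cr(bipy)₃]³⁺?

Summing ligand charges against the +3 overall charge gives an oxidation state of +3 for chromium.
Group 6 minus oxidation state 3 gives a d³ configuration.
Counting donor atoms: 3×2,2′-bipyridine (bidentate) → 6 donors. Coordination number = 6.
In an octahedral field the d³ configuration is t₂g³e_g⁰ (only one arrangement possible), giving 3 unpaired electrons.

3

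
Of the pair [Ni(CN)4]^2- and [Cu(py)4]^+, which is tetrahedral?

For [Ni(CN)4]^2-: Summing ligand charges against the −2 overall charge gives an oxidation state of +2 for nickel. Group 10 minus oxidation state 2 gives a d⁸ configuration. Cyanide is a strong-field ligand (high in the spectrochemical series). A 3d d⁸ ion with strong-field ligands gains enough CFSE to favour square planar over tetrahedral. → square planar.
For [Cu(py)4]^+: Pyridine is neutral; balancing the +1 overall charge requires Cu(I). Cu sits in group 11, so the d-electron count is 11 − 1 = 10. A d¹⁰ ion has no crystal-field stabilisation preference between square planar and tetrahedral, so four ligands adopt the sterically favoured tetrahedral geometry. → tetrahedral.

[Cu(py)4]^+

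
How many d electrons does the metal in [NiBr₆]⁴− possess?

Each bromide is −1; balancing the −4 overall charge requires Ni(II).
Ni sits in group 10, so the d-electron count is 10 − 2 = 8.

d⁸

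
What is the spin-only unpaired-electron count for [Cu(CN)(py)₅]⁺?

Summing ligand charges against the +1 overall charge gives an oxidation state of +2 for copper.
Group 11 minus oxidation state 2 gives a d⁹ configuration.
In an octahedral field the d⁹ configuration is t₂g⁶e_g³ (only one arrangement possible), giving 1 unpaired electron.

1 unpaired electron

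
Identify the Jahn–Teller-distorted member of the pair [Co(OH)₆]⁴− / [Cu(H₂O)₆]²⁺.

[Cu(H₂O)₆]²⁺

[Co(OH)₆]⁴−: Summing ligand charges against the −4 overall charge gives an oxidation state of +2 for cobalt. Cobalt is a group-9 element; Co(II) is therefore d⁷. Hydroxide is a weak-field ligand for a first-row metal, so the complex is high-spin. The d⁷ configuration leaves the e_g set evenly filled (or empty) — no strong Jahn–Teller driving force.
[Cu(H₂O)₆]²⁺: Water is neutral; balancing the +2 overall charge requires Cu(II). Group 11 minus oxidation state 2 gives a d⁹ configuration. The t₂g⁶e_g³ configuration has an unevenly filled e_g set; the Jahn–Teller theorem predicts a tetragonal distortion (typically axial elongation) to lift the degeneracy.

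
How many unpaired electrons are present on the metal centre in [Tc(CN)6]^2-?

3

Each cyanide is −1; balancing the −2 overall charge requires Tc(IV).
Group 7 minus oxidation state 4 gives a d³ configuration.
In an octahedral field the d³ configuration is t₂g³e_g⁰ (only one arrangement possible), giving 3 unpaired electrons.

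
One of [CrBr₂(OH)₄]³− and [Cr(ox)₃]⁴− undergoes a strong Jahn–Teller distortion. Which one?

[Cr(ox)₃]⁴−

[CrBr₂(OH)₄]³−: Each bromide is −1; each hydroxide is −1; balancing the −3 overall charge requires Cr(III). Chromium is a group-6 element; Cr(III) is therefore d³. The d³ configuration leaves the e_g set evenly filled (or empty) — no strong Jahn–Teller driving force.
[Cr(ox)₃]⁴−: Summing ligand charges against the −4 overall charge gives an oxidation state of +2 for chromium. Group 6 minus oxidation state 2 gives a d⁴ configuration. Oxalate is a weak-field ligand for a first-row metal, so the complex is high-spin. The t₂g³e_g¹ (high-spin) configuration has an unevenly filled e_g set; the Jahn–Teller theorem predicts a tetragonal distortion (typically axial elongation) to lift the degeneracy.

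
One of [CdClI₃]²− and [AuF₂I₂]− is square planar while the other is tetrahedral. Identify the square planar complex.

[AuF₂I₂]−

For [CdClI₃]²−: Each chloride is −1; each iodide is −1; balancing the −2 overall charge requires Cd(II). Cadmium is a group-12 element; Cd(II) is therefore d¹⁰. A d¹⁰ ion has no crystal-field stabilisation preference between square planar and tetrahedral, so four ligands adopt the sterically favoured tetrahedral geometry. → tetrahedral.
For [AuF₂I₂]−: Each fluoride is −1; each iodide is −1; balancing the −1 overall charge requires Au(III). Au sits in group 11, so the d-electron count is 11 − 3 = 8. A 5d d⁸ ion has a large crystal-field splitting; square planar leaves the high-energy d_{x²−y²} orbital empty and maximises CFSE. → square planar.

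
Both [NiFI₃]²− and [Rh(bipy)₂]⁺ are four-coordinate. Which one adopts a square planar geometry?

For [NiFI₃]²−: Summing ligand charges against the −2 overall charge gives an oxidation state of +2 for nickel. Group 10 minus oxidation state 2 gives a d⁸ configuration. Fluoride and iodide are weak-field ligands. With weak-field ligands the CFSE gain from square planar is small, so a 3d d⁸ ion takes the sterically preferred tetrahedral geometry. → tetrahedral.
For [Rh(bipy)₂]⁺: Summing ligand charges against the +1 overall charge gives an oxidation state of +1 for rhodium. Group 9 minus oxidation state 1 gives a d⁸ configuration. A 4d d⁸ ion has a large crystal-field splitting; square planar leaves the high-energy d_{x²−y²} orbital empty and maximises CFSE. → square planar.

[Rh(bipy)₂]⁺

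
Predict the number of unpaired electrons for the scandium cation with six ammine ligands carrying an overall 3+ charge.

0

Ammonia is neutral; balancing the +3 overall charge requires Sc(III).
Group 3 minus oxidation state 3 gives a d⁰ configuration.
In an octahedral field the d⁰ configuration is t₂g⁰e_g⁰, giving 0 unpaired electrons.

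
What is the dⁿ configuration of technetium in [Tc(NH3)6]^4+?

d³

Summing ligand charges against the +4 overall charge gives an oxidation state of +4 for technetium.
Technetium is a group-7 element; Tc(IV) is therefore d³.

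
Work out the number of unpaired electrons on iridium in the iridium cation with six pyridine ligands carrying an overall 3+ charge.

0 unpaired electrons

Pyridine is neutral; balancing the +3 overall charge requires Ir(III).
Ir sits in group 9, so the d-electron count is 9 − 3 = 6.
The spin state decides the count: a 5d ion has a large Δₒ and is invariably low-spin.
An octahedral low-spin d⁶ ion is t₂g⁶e_g⁰, giving 0 unpaired electrons.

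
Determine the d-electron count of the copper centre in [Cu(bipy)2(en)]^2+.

d9

Ligand charges: 2,2′-bipyridine is neutral; ethylenediamine is neutral. With an overall charge of +2 the copper centre must be in the +2 oxidation state.
Cu sits in group 11, so the d-electron count is 11 − 2 = 9.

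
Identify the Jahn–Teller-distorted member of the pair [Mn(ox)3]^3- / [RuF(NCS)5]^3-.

[Mn(ox)3]^3-: Summing ligand charges against the −3 overall charge gives an oxidation state of +3 for manganese. Group 7 minus oxidation state 3 gives a d⁴ configuration. Oxalate is a weak-field ligand for a first-row metal, so the complex is high-spin. The t₂g³e_g¹ (high-spin) configuration has an unevenly filled e_g set; the Jahn–Teller theorem predicts a tetragonal distortion (typically axial elongation) to lift the degeneracy.
[RuF(NCS)5]^3-: Summing ligand charges against the −3 overall charge gives an oxidation state of +3 for ruthenium. Ru sits in group 8, so the d-electron count is 8 − 3 = 5. A 4d ion has a large Δₒ and is invariably low-spin. The d⁵ configuration leaves the e_g set evenly filled (or empty) — no strong Jahn–Teller driving force.

[Mn(ox)3]^3-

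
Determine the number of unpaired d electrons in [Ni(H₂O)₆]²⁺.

2 unpaired electrons

Summing ligand charges against the +2 overall charge gives an oxidation state of +2 for nickel.
Nickel is a group-10 element; Ni(II) is therefore d⁸.
In an octahedral field the d⁸ configuration is t₂g⁶e_g² (only one arrangement possible), giving 2 unpaired electrons.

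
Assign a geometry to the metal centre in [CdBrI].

Summing ligand charges against the 0 overall charge gives an oxidation state of +2 for cadmium.
Group 12 minus oxidation state 2 gives a d¹⁰ configuration.
With 2 monodentate ligands the coordination number is 2.
A d¹⁰ ion with only two ligands adopts a linear arrangement (sp hybridisation; no CFSE preference).

linear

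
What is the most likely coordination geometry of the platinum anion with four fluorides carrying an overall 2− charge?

Ligand charges: each fluoride is −1. With an overall charge of −2 the platinum centre must be in the +2 oxidation state.
Group 10 minus oxidation state 2 gives a d⁸ configuration.
With 4 monodentate ligands the coordination number is 4.
A 5d d⁸ ion has a large crystal-field splitting; square planar leaves the high-energy d_{x²−y²} orbital empty and maximises CFSE.

square planar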